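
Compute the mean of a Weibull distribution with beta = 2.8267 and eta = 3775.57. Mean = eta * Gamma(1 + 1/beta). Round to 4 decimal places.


beta = 2.8267, eta = 3775.57
1/beta = 0.3538
1 + 1/beta = 1.3538
Gamma(1.3538) = 0.8908
Mean = 3775.57 * 0.8908
Mean = 3363.1858

3363.1858


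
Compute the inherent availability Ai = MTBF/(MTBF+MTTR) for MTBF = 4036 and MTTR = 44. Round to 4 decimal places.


MTBF = 4036
MTTR = 44
MTBF + MTTR = 4080
Ai = 4036 / 4080
Ai = 0.9892

0.9892


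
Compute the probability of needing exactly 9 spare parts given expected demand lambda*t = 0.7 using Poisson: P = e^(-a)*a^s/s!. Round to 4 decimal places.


a = 0.7, s = 9
e^(-a) = e^(-0.7) = 0.4966
a^s = 0.7^9 = 0.0404
s! = 362880
P = 0.4966 * 0.0404 / 362880
P = 0.0

0.0


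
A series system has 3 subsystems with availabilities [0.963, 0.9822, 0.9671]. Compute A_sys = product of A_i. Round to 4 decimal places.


Subsystems: [0.963, 0.9822, 0.9671]
After subsystem 1 (A=0.963): product = 0.963
After subsystem 2 (A=0.9822): product = 0.9459
After subsystem 3 (A=0.9671): product = 0.9147
A_sys = 0.9147

0.9147


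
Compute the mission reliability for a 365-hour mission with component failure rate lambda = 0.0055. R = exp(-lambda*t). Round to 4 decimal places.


lambda = 0.0055
mission_time = 365
lambda * t = 0.0055 * 365 = 2.0075
R = exp(-2.0075)
R = 0.1343

0.1343


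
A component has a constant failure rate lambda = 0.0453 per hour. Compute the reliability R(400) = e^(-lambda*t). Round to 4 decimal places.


lambda = 0.0453
t = 400
lambda * t = 18.12
R(t) = e^(-18.12)
R(t) = 0.0

0.0


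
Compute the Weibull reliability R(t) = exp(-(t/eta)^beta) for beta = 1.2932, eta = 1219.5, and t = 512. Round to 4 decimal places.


beta = 1.2932, eta = 1219.5, t = 512
t/eta = 512 / 1219.5 = 0.4198
(t/eta)^beta = 0.4198^1.2932 = 0.3255
R(t) = exp(-0.3255)
R(t) = 0.7222

0.7222


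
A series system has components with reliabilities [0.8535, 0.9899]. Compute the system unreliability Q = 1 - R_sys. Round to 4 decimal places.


Components: [0.8535, 0.9899]
After component 1: product = 0.8535
After component 2: product = 0.8449
R_sys = 0.8449
Q = 1 - 0.8449 = 0.1551

0.1551


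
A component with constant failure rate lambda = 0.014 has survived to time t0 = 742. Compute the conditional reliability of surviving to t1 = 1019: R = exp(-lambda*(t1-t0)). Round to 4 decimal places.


lambda = 0.014
t0 = 742, t1 = 1019
t1 - t0 = 277
lambda * (t1-t0) = 0.014 * 277 = 3.878
R = exp(-3.878)
R = 0.0207

0.0207


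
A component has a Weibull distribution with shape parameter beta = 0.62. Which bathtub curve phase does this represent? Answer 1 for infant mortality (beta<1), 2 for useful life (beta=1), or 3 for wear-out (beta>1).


beta = 0.62
Compare beta to 1:
beta < 1 => infant mortality (phase 1)
beta = 1 => useful life (phase 2)
beta > 1 => wear-out (phase 3)
Since beta = 0.62, this is infant mortality (decreasing failure rate)
Phase = 1

1


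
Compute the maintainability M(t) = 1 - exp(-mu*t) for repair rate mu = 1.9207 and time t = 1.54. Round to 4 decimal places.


mu = 1.9207, t = 1.54
mu * t = 1.9207 * 1.54 = 2.9579
exp(-2.9579) = 0.0519
M(t) = 1 - 0.0519
M(t) = 0.9481

0.9481


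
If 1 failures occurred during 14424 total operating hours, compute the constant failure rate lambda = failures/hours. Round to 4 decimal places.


failures = 1
total_hours = 14424
lambda = 1 / 14424
lambda = 0.0001

0.0001


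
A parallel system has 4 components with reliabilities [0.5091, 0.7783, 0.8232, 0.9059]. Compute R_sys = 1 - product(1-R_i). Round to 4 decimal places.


Components: [0.5091, 0.7783, 0.8232, 0.9059]
(1 - 0.5091) = 0.4909, running product = 0.4909
(1 - 0.7783) = 0.2217, running product = 0.1088
(1 - 0.8232) = 0.1768, running product = 0.0192
(1 - 0.9059) = 0.0941, running product = 0.0018
Product of (1-R_i) = 0.0018
R_sys = 1 - 0.0018 = 0.9982

0.9982


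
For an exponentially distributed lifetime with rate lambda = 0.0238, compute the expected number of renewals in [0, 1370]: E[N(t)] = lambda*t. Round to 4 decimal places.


lambda = 0.0238
t = 1370
E[N(t)] = lambda * t
E[N(t)] = 0.0238 * 1370
E[N(t)] = 32.606

32.606


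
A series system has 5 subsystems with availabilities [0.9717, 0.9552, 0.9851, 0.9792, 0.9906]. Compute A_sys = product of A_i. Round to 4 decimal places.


Subsystems: [0.9717, 0.9552, 0.9851, 0.9792, 0.9906]
After subsystem 1 (A=0.9717): product = 0.9717
After subsystem 2 (A=0.9552): product = 0.9282
After subsystem 3 (A=0.9851): product = 0.9143
After subsystem 4 (A=0.9792): product = 0.8953
After subsystem 5 (A=0.9906): product = 0.8869
A_sys = 0.8869

0.8869


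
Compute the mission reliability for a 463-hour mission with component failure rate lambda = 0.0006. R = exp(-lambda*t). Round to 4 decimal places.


lambda = 0.0006
mission_time = 463
lambda * t = 0.0006 * 463 = 0.2778
R = exp(-0.2778)
R = 0.7574

0.7574


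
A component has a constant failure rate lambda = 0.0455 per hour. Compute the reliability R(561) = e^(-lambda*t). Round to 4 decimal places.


lambda = 0.0455
t = 561
lambda * t = 25.5255
R(t) = e^(-25.5255)
R(t) = 0.0

0.0


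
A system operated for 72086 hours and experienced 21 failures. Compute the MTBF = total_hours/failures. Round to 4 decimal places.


total_hours = 72086
failures = 21
MTBF = 72086 / 21
MTBF = 3432.6667

3432.6667


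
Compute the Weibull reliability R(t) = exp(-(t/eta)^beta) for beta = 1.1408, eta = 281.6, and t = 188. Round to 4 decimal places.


beta = 1.1408, eta = 281.6, t = 188
t/eta = 188 / 281.6 = 0.6676
(t/eta)^beta = 0.6676^1.1408 = 0.6307
R(t) = exp(-0.6307)
R(t) = 0.5322

0.5322


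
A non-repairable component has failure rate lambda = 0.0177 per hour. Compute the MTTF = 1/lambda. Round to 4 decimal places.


lambda = 0.0177
MTTF = 1 / 0.0177
MTTF = 56.4972

56.4972


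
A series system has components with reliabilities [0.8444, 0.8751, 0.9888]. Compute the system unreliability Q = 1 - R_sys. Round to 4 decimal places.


Components: [0.8444, 0.8751, 0.9888]
After component 1: product = 0.8444
After component 2: product = 0.7389
After component 3: product = 0.7307
R_sys = 0.7307
Q = 1 - 0.7307 = 0.2693

0.2693


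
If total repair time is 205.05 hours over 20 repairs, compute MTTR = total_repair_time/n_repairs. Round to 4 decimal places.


total_repair_time = 205.05
n_repairs = 20
MTTR = 205.05 / 20
MTTR = 10.2525

10.2525


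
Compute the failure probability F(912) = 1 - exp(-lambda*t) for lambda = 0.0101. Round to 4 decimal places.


lambda = 0.0101, t = 912
lambda * t = 9.2112
exp(-9.2112) = 0.0001
F(t) = 1 - 0.0001
F(t) = 0.9999

0.9999


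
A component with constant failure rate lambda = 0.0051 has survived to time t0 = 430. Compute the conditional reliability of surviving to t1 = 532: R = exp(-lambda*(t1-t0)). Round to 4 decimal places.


lambda = 0.0051
t0 = 430, t1 = 532
t1 - t0 = 102
lambda * (t1-t0) = 0.0051 * 102 = 0.5202
R = exp(-0.5202)
R = 0.5944

0.5944


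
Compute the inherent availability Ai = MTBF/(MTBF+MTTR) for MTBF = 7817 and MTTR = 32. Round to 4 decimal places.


MTBF = 7817
MTTR = 32
MTBF + MTTR = 7849
Ai = 7817 / 7849
Ai = 0.9959

0.9959


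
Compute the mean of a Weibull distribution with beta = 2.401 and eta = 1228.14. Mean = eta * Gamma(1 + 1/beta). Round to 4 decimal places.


beta = 2.401, eta = 1228.14
1/beta = 0.4165
1 + 1/beta = 1.4165
Gamma(1.4165) = 0.8865
Mean = 1228.14 * 0.8865
Mean = 1088.7325

1088.7325


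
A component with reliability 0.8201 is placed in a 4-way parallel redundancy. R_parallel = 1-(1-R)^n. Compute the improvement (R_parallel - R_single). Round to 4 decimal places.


R_single = 0.8201, n = 4
1 - R_single = 0.1799
(1 - R_single)^n = 0.1799^4 = 0.001
R_parallel = 1 - 0.001 = 0.999
Improvement = 0.999 - 0.8201
Improvement = 0.1789

0.1789


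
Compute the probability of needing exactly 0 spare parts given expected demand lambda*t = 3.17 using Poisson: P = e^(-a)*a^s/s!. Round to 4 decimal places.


a = 3.17, s = 0
e^(-a) = e^(-3.17) = 0.042
a^s = 3.17^0 = 1.0
s! = 1
P = 0.042 * 1.0 / 1
P = 0.042

0.042


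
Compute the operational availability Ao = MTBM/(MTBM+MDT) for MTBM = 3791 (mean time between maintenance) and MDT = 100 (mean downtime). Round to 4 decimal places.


MTBM = 3791
MDT = 100
MTBM + MDT = 3891
Ao = 3791 / 3891
Ao = 0.9743

0.9743


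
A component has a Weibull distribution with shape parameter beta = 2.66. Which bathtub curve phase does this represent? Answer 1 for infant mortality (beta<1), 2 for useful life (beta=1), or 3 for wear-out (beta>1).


beta = 2.66
Compare beta to 1:
beta < 1 => infant mortality (phase 1)
beta = 1 => useful life (phase 2)
beta > 1 => wear-out (phase 3)
Since beta = 2.66, this is wear-out (increasing failure rate)
Phase = 3

3


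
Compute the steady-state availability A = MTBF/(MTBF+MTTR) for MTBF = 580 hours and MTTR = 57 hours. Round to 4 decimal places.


MTBF = 580
MTTR = 57
MTBF + MTTR = 637
A = 580 / 637
A = 0.9105

0.9105


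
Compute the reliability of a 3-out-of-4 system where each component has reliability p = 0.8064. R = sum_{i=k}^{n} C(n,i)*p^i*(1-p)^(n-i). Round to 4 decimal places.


k = 3, n = 4, p = 0.8064
i=3: C(4,3)=4 * 0.8064^3 * 0.1936^1 = 0.4061
i=4: C(4,4)=1 * 0.8064^4 * 0.1936^0 = 0.4229
R = sum of terms = 0.829

0.829


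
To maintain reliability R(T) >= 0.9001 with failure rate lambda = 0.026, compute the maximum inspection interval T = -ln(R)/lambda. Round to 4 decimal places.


R_target = 0.9001
lambda = 0.026
-ln(0.9001) = 0.1052
T = 0.1052 / 0.026
T = 4.0481

4.0481


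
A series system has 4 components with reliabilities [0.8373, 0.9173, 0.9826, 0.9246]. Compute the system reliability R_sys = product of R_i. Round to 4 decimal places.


Components: [0.8373, 0.9173, 0.9826, 0.9246]
After component 1 (R=0.8373): product = 0.8373
After component 2 (R=0.9173): product = 0.7681
After component 3 (R=0.9826): product = 0.7547
After component 4 (R=0.9246): product = 0.6978
R_sys = 0.6978

0.6978


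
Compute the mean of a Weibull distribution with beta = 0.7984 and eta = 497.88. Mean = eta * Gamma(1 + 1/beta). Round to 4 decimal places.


beta = 0.7984, eta = 497.88
1/beta = 1.2525
1 + 1/beta = 2.2525
Gamma(2.2525) = 1.1346
Mean = 497.88 * 1.1346
Mean = 564.9102

564.9102


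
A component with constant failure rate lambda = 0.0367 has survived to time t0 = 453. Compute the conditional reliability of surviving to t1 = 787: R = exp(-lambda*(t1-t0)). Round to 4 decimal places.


lambda = 0.0367
t0 = 453, t1 = 787
t1 - t0 = 334
lambda * (t1-t0) = 0.0367 * 334 = 12.2578
R = exp(-12.2578)
R = 0.0

0.0


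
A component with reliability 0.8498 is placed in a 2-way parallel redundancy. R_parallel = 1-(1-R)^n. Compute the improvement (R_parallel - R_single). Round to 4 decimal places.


R_single = 0.8498, n = 2
1 - R_single = 0.1502
(1 - R_single)^n = 0.1502^2 = 0.0226
R_parallel = 1 - 0.0226 = 0.9774
Improvement = 0.9774 - 0.8498
Improvement = 0.1276

0.1276


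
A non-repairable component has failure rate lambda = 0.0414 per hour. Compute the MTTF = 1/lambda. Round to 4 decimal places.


lambda = 0.0414
MTTF = 1 / 0.0414
MTTF = 24.1546

24.1546


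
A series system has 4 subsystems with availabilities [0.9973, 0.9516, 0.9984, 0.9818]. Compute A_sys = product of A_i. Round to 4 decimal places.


Subsystems: [0.9973, 0.9516, 0.9984, 0.9818]
After subsystem 1 (A=0.9973): product = 0.9973
After subsystem 2 (A=0.9516): product = 0.949
After subsystem 3 (A=0.9984): product = 0.9475
After subsystem 4 (A=0.9818): product = 0.9303
A_sys = 0.9303

0.9303


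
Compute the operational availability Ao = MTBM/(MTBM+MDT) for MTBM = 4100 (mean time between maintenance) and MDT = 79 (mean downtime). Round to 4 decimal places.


MTBM = 4100
MDT = 79
MTBM + MDT = 4179
Ao = 4100 / 4179
Ao = 0.9811

0.9811


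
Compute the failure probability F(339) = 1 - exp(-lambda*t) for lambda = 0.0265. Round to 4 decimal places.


lambda = 0.0265, t = 339
lambda * t = 8.9835
exp(-8.9835) = 0.0001
F(t) = 1 - 0.0001
F(t) = 0.9999

0.9999


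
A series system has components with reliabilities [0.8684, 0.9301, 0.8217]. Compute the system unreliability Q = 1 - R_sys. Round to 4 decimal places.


Components: [0.8684, 0.9301, 0.8217]
After component 1: product = 0.8684
After component 2: product = 0.8077
After component 3: product = 0.6637
R_sys = 0.6637
Q = 1 - 0.6637 = 0.3363

0.3363


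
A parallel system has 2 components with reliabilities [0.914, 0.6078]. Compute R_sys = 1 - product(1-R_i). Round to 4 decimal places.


Components: [0.914, 0.6078]
(1 - 0.914) = 0.086, running product = 0.086
(1 - 0.6078) = 0.3922, running product = 0.0337
Product of (1-R_i) = 0.0337
R_sys = 1 - 0.0337 = 0.9663

0.9663


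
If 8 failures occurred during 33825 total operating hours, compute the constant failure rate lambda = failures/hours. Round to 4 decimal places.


failures = 8
total_hours = 33825
lambda = 8 / 33825
lambda = 0.0002

0.0002


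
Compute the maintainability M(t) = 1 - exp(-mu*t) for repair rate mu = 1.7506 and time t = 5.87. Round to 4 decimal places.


mu = 1.7506, t = 5.87
mu * t = 1.7506 * 5.87 = 10.276
exp(-10.276) = 0.0
M(t) = 1 - 0.0
M(t) = 1.0

1.0


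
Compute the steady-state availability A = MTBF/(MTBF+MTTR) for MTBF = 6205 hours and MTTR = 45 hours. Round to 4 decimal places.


MTBF = 6205
MTTR = 45
MTBF + MTTR = 6250
A = 6205 / 6250
A = 0.9928

0.9928


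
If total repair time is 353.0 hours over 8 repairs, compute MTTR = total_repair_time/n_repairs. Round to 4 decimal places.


total_repair_time = 353.0
n_repairs = 8
MTTR = 353.0 / 8
MTTR = 44.125

44.125


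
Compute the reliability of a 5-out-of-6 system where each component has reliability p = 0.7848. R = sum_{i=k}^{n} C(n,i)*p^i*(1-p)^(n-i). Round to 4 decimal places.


k = 5, n = 6, p = 0.7848
i=5: C(6,5)=6 * 0.7848^5 * 0.2152^1 = 0.3844
i=6: C(6,6)=1 * 0.7848^6 * 0.2152^0 = 0.2336
R = sum of terms = 0.618

0.618


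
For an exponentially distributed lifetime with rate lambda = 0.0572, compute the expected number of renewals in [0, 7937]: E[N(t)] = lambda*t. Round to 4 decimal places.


lambda = 0.0572
t = 7937
E[N(t)] = lambda * t
E[N(t)] = 0.0572 * 7937
E[N(t)] = 453.9964

453.9964


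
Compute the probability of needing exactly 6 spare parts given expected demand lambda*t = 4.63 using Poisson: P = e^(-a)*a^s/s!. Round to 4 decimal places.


a = 4.63, s = 6
e^(-a) = e^(-4.63) = 0.0098
a^s = 4.63^6 = 9851.1276
s! = 720
P = 0.0098 * 9851.1276 / 720
P = 0.1335

0.1335


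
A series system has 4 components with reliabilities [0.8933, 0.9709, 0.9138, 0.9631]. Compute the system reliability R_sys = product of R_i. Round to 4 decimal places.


Components: [0.8933, 0.9709, 0.9138, 0.9631]
After component 1 (R=0.8933): product = 0.8933
After component 2 (R=0.9709): product = 0.8673
After component 3 (R=0.9138): product = 0.7925
After component 4 (R=0.9631): product = 0.7633
R_sys = 0.7633

0.7633


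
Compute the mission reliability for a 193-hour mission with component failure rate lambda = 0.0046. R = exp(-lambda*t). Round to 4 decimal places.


lambda = 0.0046
mission_time = 193
lambda * t = 0.0046 * 193 = 0.8878
R = exp(-0.8878)
R = 0.4116

0.4116


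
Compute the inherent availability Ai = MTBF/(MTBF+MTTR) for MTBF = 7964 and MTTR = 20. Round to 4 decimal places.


MTBF = 7964
MTTR = 20
MTBF + MTTR = 7984
Ai = 7964 / 7984
Ai = 0.9975

0.9975


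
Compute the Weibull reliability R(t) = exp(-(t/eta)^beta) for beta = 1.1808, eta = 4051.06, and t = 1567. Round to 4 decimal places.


beta = 1.1808, eta = 4051.06, t = 1567
t/eta = 1567 / 4051.06 = 0.3868
(t/eta)^beta = 0.3868^1.1808 = 0.3258
R(t) = exp(-0.3258)
R(t) = 0.722

0.722


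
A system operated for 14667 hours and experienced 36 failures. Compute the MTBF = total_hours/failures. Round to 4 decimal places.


total_hours = 14667
failures = 36
MTBF = 14667 / 36
MTBF = 407.4167

407.4167


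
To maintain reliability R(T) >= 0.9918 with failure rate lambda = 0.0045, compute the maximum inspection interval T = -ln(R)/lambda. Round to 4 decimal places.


R_target = 0.9918
lambda = 0.0045
-ln(0.9918) = 0.0082
T = 0.0082 / 0.0045
T = 1.8297

1.8297


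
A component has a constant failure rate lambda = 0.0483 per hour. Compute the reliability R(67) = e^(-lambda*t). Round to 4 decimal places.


lambda = 0.0483
t = 67
lambda * t = 3.2361
R(t) = e^(-3.2361)
R(t) = 0.0393

0.0393


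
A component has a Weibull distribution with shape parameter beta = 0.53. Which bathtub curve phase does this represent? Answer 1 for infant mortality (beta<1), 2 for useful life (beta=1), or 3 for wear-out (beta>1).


beta = 0.53
Compare beta to 1:
beta < 1 => infant mortality (phase 1)
beta = 1 => useful life (phase 2)
beta > 1 => wear-out (phase 3)
Since beta = 0.53, this is infant mortality (decreasing failure rate)
Phase = 1

1


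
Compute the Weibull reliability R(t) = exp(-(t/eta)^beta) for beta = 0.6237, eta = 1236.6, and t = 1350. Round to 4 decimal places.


beta = 0.6237, eta = 1236.6, t = 1350
t/eta = 1350 / 1236.6 = 1.0917
(t/eta)^beta = 1.0917^0.6237 = 1.0562
R(t) = exp(-1.0562)
R(t) = 0.3478

0.3478


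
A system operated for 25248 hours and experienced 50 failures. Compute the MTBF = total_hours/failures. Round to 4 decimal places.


total_hours = 25248
failures = 50
MTBF = 25248 / 50
MTBF = 504.96

504.96


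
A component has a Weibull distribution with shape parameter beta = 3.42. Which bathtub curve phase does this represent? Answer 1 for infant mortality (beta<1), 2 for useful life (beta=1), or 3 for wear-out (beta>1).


beta = 3.42
Compare beta to 1:
beta < 1 => infant mortality (phase 1)
beta = 1 => useful life (phase 2)
beta > 1 => wear-out (phase 3)
Since beta = 3.42, this is wear-out (increasing failure rate)
Phase = 3

3


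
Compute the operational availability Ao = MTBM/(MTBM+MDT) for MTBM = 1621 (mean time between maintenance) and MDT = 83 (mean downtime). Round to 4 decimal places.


MTBM = 1621
MDT = 83
MTBM + MDT = 1704
Ao = 1621 / 1704
Ao = 0.9513

0.9513


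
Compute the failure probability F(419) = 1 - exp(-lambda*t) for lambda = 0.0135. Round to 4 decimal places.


lambda = 0.0135, t = 419
lambda * t = 5.6565
exp(-5.6565) = 0.0035
F(t) = 1 - 0.0035
F(t) = 0.9965

0.9965


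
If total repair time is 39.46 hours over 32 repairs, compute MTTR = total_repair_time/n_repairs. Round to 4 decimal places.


total_repair_time = 39.46
n_repairs = 32
MTTR = 39.46 / 32
MTTR = 1.2331

1.2331


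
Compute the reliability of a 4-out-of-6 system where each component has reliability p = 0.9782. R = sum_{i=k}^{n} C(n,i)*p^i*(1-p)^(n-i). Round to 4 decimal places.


k = 4, n = 6, p = 0.9782
i=4: C(6,4)=15 * 0.9782^4 * 0.0218^2 = 0.0065
i=5: C(6,5)=6 * 0.9782^5 * 0.0218^1 = 0.1172
i=6: C(6,6)=1 * 0.9782^6 * 0.0218^0 = 0.8761
R = sum of terms = 0.9998

0.9998


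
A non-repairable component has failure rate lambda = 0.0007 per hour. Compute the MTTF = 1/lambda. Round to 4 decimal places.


lambda = 0.0007
MTTF = 1 / 0.0007
MTTF = 1428.5714

1428.5714


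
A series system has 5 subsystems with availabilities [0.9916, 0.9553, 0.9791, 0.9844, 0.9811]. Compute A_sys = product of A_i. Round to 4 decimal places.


Subsystems: [0.9916, 0.9553, 0.9791, 0.9844, 0.9811]
After subsystem 1 (A=0.9916): product = 0.9916
After subsystem 2 (A=0.9553): product = 0.9473
After subsystem 3 (A=0.9791): product = 0.9275
After subsystem 4 (A=0.9844): product = 0.913
After subsystem 5 (A=0.9811): product = 0.8958
A_sys = 0.8958

0.8958


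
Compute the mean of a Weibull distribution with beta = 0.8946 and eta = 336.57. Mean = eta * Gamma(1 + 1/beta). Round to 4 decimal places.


beta = 0.8946, eta = 336.57
1/beta = 1.1178
1 + 1/beta = 2.1178
Gamma(2.1178) = 1.0557
Mean = 336.57 * 1.0557
Mean = 355.3089

355.3089


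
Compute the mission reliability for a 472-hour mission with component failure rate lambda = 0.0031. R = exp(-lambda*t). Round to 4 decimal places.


lambda = 0.0031
mission_time = 472
lambda * t = 0.0031 * 472 = 1.4632
R = exp(-1.4632)
R = 0.2315

0.2315


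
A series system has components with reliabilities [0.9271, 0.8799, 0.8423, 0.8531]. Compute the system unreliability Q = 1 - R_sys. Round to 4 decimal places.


Components: [0.9271, 0.8799, 0.8423, 0.8531]
After component 1: product = 0.9271
After component 2: product = 0.8158
After component 3: product = 0.6871
After component 4: product = 0.5862
R_sys = 0.5862
Q = 1 - 0.5862 = 0.4138

0.4138


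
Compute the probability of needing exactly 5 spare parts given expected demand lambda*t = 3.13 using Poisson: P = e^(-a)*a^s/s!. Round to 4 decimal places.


a = 3.13, s = 5
e^(-a) = e^(-3.13) = 0.0437
a^s = 3.13^5 = 300.4151
s! = 120
P = 0.0437 * 300.4151 / 120
P = 0.1094

0.1094


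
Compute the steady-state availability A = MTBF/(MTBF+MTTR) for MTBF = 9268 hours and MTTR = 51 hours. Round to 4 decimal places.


MTBF = 9268
MTTR = 51
MTBF + MTTR = 9319
A = 9268 / 9319
A = 0.9945

0.9945


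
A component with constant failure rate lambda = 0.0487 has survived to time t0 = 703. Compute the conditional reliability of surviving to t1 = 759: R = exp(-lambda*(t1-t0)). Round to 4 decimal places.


lambda = 0.0487
t0 = 703, t1 = 759
t1 - t0 = 56
lambda * (t1-t0) = 0.0487 * 56 = 2.7272
R = exp(-2.7272)
R = 0.0654

0.0654


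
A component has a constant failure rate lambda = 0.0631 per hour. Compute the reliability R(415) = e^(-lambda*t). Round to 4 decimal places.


lambda = 0.0631
t = 415
lambda * t = 26.1865
R(t) = e^(-26.1865)
R(t) = 0.0

0.0


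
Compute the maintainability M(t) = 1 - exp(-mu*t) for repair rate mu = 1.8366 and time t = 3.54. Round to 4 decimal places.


mu = 1.8366, t = 3.54
mu * t = 1.8366 * 3.54 = 6.5016
exp(-6.5016) = 0.0015
M(t) = 1 - 0.0015
M(t) = 0.9985

0.9985


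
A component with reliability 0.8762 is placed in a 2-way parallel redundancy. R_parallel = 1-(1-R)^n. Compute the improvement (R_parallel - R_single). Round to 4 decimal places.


R_single = 0.8762, n = 2
1 - R_single = 0.1238
(1 - R_single)^n = 0.1238^2 = 0.0153
R_parallel = 1 - 0.0153 = 0.9847
Improvement = 0.9847 - 0.8762
Improvement = 0.1085

0.1085


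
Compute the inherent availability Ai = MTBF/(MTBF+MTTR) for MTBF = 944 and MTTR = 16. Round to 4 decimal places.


MTBF = 944
MTTR = 16
MTBF + MTTR = 960
Ai = 944 / 960
Ai = 0.9833

0.9833


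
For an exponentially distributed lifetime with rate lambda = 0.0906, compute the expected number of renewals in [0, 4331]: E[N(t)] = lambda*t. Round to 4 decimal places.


lambda = 0.0906
t = 4331
E[N(t)] = lambda * t
E[N(t)] = 0.0906 * 4331
E[N(t)] = 392.3886

392.3886


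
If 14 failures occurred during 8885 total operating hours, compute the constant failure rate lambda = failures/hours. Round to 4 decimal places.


failures = 14
total_hours = 8885
lambda = 14 / 8885
lambda = 0.0016

0.0016


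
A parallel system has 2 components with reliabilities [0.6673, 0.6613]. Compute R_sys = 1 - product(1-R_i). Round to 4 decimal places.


Components: [0.6673, 0.6613]
(1 - 0.6673) = 0.3327, running product = 0.3327
(1 - 0.6613) = 0.3387, running product = 0.1127
Product of (1-R_i) = 0.1127
R_sys = 1 - 0.1127 = 0.8873

0.8873


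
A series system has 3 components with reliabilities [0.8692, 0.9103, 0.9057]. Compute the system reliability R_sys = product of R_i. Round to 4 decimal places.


Components: [0.8692, 0.9103, 0.9057]
After component 1 (R=0.8692): product = 0.8692
After component 2 (R=0.9103): product = 0.7912
After component 3 (R=0.9057): product = 0.7166
R_sys = 0.7166

0.7166


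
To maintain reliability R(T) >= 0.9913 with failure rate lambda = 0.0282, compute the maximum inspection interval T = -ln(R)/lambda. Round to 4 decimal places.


R_target = 0.9913
lambda = 0.0282
-ln(0.9913) = 0.0087
T = 0.0087 / 0.0282
T = 0.3099

0.3099


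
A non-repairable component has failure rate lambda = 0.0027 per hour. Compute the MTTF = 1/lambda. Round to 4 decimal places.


lambda = 0.0027
MTTF = 1 / 0.0027
MTTF = 370.3704

370.3704


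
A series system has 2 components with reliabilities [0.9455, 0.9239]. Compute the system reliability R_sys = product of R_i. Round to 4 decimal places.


Components: [0.9455, 0.9239]
After component 1 (R=0.9455): product = 0.9455
After component 2 (R=0.9239): product = 0.8735
R_sys = 0.8735

0.8735


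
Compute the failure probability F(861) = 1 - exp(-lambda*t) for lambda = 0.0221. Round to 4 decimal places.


lambda = 0.0221, t = 861
lambda * t = 19.0281
exp(-19.0281) = 0.0
F(t) = 1 - 0.0
F(t) = 1.0

1.0


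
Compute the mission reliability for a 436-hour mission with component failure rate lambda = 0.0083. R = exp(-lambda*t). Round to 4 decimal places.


lambda = 0.0083
mission_time = 436
lambda * t = 0.0083 * 436 = 3.6188
R = exp(-3.6188)
R = 0.0268

0.0268


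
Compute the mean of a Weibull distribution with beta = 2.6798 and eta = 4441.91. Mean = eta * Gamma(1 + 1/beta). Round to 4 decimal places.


beta = 2.6798, eta = 4441.91
1/beta = 0.3732
1 + 1/beta = 1.3732
Gamma(1.3732) = 0.8891
Mean = 4441.91 * 0.8891
Mean = 3949.1149

3949.1149


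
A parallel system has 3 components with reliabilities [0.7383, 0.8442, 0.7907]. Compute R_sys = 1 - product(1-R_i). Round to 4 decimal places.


Components: [0.7383, 0.8442, 0.7907]
(1 - 0.7383) = 0.2617, running product = 0.2617
(1 - 0.8442) = 0.1558, running product = 0.0408
(1 - 0.7907) = 0.2093, running product = 0.0085
Product of (1-R_i) = 0.0085
R_sys = 1 - 0.0085 = 0.9915

0.9915


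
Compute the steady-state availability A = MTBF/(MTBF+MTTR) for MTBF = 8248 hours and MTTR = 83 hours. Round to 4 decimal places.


MTBF = 8248
MTTR = 83
MTBF + MTTR = 8331
A = 8248 / 8331
A = 0.99

0.99


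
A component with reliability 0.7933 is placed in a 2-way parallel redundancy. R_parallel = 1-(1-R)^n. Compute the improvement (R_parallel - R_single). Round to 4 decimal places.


R_single = 0.7933, n = 2
1 - R_single = 0.2067
(1 - R_single)^n = 0.2067^2 = 0.0427
R_parallel = 1 - 0.0427 = 0.9573
Improvement = 0.9573 - 0.7933
Improvement = 0.164

0.164


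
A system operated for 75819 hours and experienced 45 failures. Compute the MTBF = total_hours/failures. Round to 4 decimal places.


total_hours = 75819
failures = 45
MTBF = 75819 / 45
MTBF = 1684.8667

1684.8667


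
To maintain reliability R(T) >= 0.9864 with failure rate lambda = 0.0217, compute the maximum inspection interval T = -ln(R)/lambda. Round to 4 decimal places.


R_target = 0.9864
lambda = 0.0217
-ln(0.9864) = 0.0137
T = 0.0137 / 0.0217
T = 0.631

0.631


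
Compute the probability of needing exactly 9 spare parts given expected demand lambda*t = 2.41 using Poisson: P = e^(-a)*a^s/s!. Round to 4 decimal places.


a = 2.41, s = 9
e^(-a) = e^(-2.41) = 0.0898
a^s = 2.41^9 = 2742.5426
s! = 362880
P = 0.0898 * 2742.5426 / 362880
P = 0.0007

0.0007


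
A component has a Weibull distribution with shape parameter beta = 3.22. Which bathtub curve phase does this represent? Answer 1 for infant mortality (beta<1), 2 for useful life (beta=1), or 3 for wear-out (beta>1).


beta = 3.22
Compare beta to 1:
beta < 1 => infant mortality (phase 1)
beta = 1 => useful life (phase 2)
beta > 1 => wear-out (phase 3)
Since beta = 3.22, this is wear-out (increasing failure rate)
Phase = 3

3


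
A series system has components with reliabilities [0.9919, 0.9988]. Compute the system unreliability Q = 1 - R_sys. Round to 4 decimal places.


Components: [0.9919, 0.9988]
After component 1: product = 0.9919
After component 2: product = 0.9907
R_sys = 0.9907
Q = 1 - 0.9907 = 0.0093

0.0093


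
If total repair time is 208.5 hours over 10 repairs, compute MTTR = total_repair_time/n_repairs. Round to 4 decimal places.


total_repair_time = 208.5
n_repairs = 10
MTTR = 208.5 / 10
MTTR = 20.85

20.85


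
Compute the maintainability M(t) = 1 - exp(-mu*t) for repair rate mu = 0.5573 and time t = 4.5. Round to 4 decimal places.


mu = 0.5573, t = 4.5
mu * t = 0.5573 * 4.5 = 2.5078
exp(-2.5078) = 0.0814
M(t) = 1 - 0.0814
M(t) = 0.9186

0.9186


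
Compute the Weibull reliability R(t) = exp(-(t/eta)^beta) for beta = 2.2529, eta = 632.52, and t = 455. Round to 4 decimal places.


beta = 2.2529, eta = 632.52, t = 455
t/eta = 455 / 632.52 = 0.7193
(t/eta)^beta = 0.7193^2.2529 = 0.4761
R(t) = exp(-0.4761)
R(t) = 0.6212

0.6212


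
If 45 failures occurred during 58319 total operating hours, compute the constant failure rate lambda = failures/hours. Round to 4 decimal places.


failures = 45
total_hours = 58319
lambda = 45 / 58319
lambda = 0.0008

0.0008


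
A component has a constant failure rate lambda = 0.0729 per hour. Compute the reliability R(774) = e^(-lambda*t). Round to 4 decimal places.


lambda = 0.0729
t = 774
lambda * t = 56.4246
R(t) = e^(-56.4246)
R(t) = 0.0

0.0


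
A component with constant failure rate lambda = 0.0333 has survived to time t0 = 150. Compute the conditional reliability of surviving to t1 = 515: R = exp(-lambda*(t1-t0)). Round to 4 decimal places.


lambda = 0.0333
t0 = 150, t1 = 515
t1 - t0 = 365
lambda * (t1-t0) = 0.0333 * 365 = 12.1545
R = exp(-12.1545)
R = 0.0

0.0


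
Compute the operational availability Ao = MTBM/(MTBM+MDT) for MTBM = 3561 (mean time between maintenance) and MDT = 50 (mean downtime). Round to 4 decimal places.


MTBM = 3561
MDT = 50
MTBM + MDT = 3611
Ao = 3561 / 3611
Ao = 0.9862

0.9862


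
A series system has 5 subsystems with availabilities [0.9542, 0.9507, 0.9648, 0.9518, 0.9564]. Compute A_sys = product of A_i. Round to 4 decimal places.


Subsystems: [0.9542, 0.9507, 0.9648, 0.9518, 0.9564]
After subsystem 1 (A=0.9542): product = 0.9542
After subsystem 2 (A=0.9507): product = 0.9072
After subsystem 3 (A=0.9648): product = 0.8752
After subsystem 4 (A=0.9518): product = 0.833
After subsystem 5 (A=0.9564): product = 0.7967
A_sys = 0.7967

0.7967


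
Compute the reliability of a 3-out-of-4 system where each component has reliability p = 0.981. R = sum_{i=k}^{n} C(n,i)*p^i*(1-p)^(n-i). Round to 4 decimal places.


k = 3, n = 4, p = 0.981
i=3: C(4,3)=4 * 0.981^3 * 0.019^1 = 0.0717
i=4: C(4,4)=1 * 0.981^4 * 0.019^0 = 0.9261
R = sum of terms = 0.9979

0.9979


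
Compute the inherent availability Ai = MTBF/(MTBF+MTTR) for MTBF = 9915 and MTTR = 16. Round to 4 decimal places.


MTBF = 9915
MTTR = 16
MTBF + MTTR = 9931
Ai = 9915 / 9931
Ai = 0.9984

0.9984


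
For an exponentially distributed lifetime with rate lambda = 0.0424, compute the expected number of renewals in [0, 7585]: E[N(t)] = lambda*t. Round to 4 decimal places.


lambda = 0.0424
t = 7585
E[N(t)] = lambda * t
E[N(t)] = 0.0424 * 7585
E[N(t)] = 321.604

321.604


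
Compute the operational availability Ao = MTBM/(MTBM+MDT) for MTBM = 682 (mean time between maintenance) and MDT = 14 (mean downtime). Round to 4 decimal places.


MTBM = 682
MDT = 14
MTBM + MDT = 696
Ao = 682 / 696
Ao = 0.9799

0.9799


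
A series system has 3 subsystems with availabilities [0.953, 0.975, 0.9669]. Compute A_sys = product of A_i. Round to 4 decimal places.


Subsystems: [0.953, 0.975, 0.9669]
After subsystem 1 (A=0.953): product = 0.953
After subsystem 2 (A=0.975): product = 0.9292
After subsystem 3 (A=0.9669): product = 0.8984
A_sys = 0.8984

0.8984


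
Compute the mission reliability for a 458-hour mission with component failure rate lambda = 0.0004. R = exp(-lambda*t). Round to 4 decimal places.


lambda = 0.0004
mission_time = 458
lambda * t = 0.0004 * 458 = 0.1832
R = exp(-0.1832)
R = 0.8326

0.8326


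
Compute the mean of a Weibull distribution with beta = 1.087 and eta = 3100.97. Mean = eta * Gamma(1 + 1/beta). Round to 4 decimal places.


beta = 1.087, eta = 3100.97
1/beta = 0.92
1 + 1/beta = 1.92
Gamma(1.92) = 0.9688
Mean = 3100.97 * 0.9688
Mean = 3004.0992

3004.0992


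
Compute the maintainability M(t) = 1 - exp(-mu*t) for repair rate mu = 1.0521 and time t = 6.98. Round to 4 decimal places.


mu = 1.0521, t = 6.98
mu * t = 1.0521 * 6.98 = 7.3437
exp(-7.3437) = 0.0006
M(t) = 1 - 0.0006
M(t) = 0.9994

0.9994


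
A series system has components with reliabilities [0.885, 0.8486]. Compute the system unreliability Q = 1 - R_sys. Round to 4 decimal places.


Components: [0.885, 0.8486]
After component 1: product = 0.885
After component 2: product = 0.751
R_sys = 0.751
Q = 1 - 0.751 = 0.249

0.249


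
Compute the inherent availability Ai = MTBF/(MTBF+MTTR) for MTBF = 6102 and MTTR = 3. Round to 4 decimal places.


MTBF = 6102
MTTR = 3
MTBF + MTTR = 6105
Ai = 6102 / 6105
Ai = 0.9995

0.9995


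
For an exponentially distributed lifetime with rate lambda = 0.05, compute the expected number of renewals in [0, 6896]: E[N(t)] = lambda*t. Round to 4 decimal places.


lambda = 0.05
t = 6896
E[N(t)] = lambda * t
E[N(t)] = 0.05 * 6896
E[N(t)] = 344.8

344.8


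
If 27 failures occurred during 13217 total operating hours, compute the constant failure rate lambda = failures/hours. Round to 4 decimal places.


failures = 27
total_hours = 13217
lambda = 27 / 13217
lambda = 0.002

0.002


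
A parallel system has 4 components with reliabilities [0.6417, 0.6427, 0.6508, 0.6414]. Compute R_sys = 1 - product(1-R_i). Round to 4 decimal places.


Components: [0.6417, 0.6427, 0.6508, 0.6414]
(1 - 0.6417) = 0.3583, running product = 0.3583
(1 - 0.6427) = 0.3573, running product = 0.128
(1 - 0.6508) = 0.3492, running product = 0.0447
(1 - 0.6414) = 0.3586, running product = 0.016
Product of (1-R_i) = 0.016
R_sys = 1 - 0.016 = 0.984

0.984


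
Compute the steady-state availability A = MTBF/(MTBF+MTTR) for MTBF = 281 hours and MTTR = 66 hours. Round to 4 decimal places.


MTBF = 281
MTTR = 66
MTBF + MTTR = 347
A = 281 / 347
A = 0.8098

0.8098


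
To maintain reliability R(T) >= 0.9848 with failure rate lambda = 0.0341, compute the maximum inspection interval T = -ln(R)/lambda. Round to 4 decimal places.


R_target = 0.9848
lambda = 0.0341
-ln(0.9848) = 0.0153
T = 0.0153 / 0.0341
T = 0.4492

0.4492


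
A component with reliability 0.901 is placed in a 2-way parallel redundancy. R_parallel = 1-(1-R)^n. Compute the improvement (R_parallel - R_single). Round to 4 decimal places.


R_single = 0.901, n = 2
1 - R_single = 0.099
(1 - R_single)^n = 0.099^2 = 0.0098
R_parallel = 1 - 0.0098 = 0.9902
Improvement = 0.9902 - 0.901
Improvement = 0.0892

0.0892


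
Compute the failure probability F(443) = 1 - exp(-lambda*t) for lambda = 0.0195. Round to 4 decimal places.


lambda = 0.0195, t = 443
lambda * t = 8.6385
exp(-8.6385) = 0.0002
F(t) = 1 - 0.0002
F(t) = 0.9998

0.9998


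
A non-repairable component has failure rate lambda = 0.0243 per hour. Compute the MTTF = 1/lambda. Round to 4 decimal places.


lambda = 0.0243
MTTF = 1 / 0.0243
MTTF = 41.1523

41.1523


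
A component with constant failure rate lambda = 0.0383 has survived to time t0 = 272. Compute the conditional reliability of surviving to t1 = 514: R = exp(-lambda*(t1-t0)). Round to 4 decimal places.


lambda = 0.0383
t0 = 272, t1 = 514
t1 - t0 = 242
lambda * (t1-t0) = 0.0383 * 242 = 9.2686
R = exp(-9.2686)
R = 0.0001

0.0001


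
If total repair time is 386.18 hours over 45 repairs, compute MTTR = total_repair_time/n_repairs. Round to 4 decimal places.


total_repair_time = 386.18
n_repairs = 45
MTTR = 386.18 / 45
MTTR = 8.5818

8.5818


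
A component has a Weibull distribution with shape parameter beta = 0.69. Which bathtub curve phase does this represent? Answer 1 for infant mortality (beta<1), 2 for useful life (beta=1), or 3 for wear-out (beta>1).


beta = 0.69
Compare beta to 1:
beta < 1 => infant mortality (phase 1)
beta = 1 => useful life (phase 2)
beta > 1 => wear-out (phase 3)
Since beta = 0.69, this is infant mortality (decreasing failure rate)
Phase = 1

1


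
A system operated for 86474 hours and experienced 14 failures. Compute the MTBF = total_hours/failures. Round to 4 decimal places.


total_hours = 86474
failures = 14
MTBF = 86474 / 14
MTBF = 6176.7143

6176.7143


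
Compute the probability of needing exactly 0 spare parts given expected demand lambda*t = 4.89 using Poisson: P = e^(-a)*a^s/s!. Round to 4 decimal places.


a = 4.89, s = 0
e^(-a) = e^(-4.89) = 0.0075
a^s = 4.89^0 = 1.0
s! = 1
P = 0.0075 * 1.0 / 1
P = 0.0075

0.0075


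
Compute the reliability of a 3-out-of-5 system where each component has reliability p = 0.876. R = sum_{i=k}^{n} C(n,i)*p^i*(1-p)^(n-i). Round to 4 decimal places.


k = 3, n = 5, p = 0.876
i=3: C(5,3)=10 * 0.876^3 * 0.124^2 = 0.1034
i=4: C(5,4)=5 * 0.876^4 * 0.124^1 = 0.3651
i=5: C(5,5)=1 * 0.876^5 * 0.124^0 = 0.5158
R = sum of terms = 0.9843

0.9843


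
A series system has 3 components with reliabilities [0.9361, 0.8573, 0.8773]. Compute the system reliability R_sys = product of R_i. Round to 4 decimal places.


Components: [0.9361, 0.8573, 0.8773]
After component 1 (R=0.9361): product = 0.9361
After component 2 (R=0.8573): product = 0.8025
After component 3 (R=0.8773): product = 0.704
R_sys = 0.704

0.704


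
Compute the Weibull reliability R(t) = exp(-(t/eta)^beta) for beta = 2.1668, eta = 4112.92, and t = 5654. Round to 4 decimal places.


beta = 2.1668, eta = 4112.92, t = 5654
t/eta = 5654 / 4112.92 = 1.3747
(t/eta)^beta = 1.3747^2.1668 = 1.9928
R(t) = exp(-1.9928)
R(t) = 0.1363

0.1363


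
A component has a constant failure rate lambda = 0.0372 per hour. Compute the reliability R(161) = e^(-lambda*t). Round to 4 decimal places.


lambda = 0.0372
t = 161
lambda * t = 5.9892
R(t) = e^(-5.9892)
R(t) = 0.0025

0.0025


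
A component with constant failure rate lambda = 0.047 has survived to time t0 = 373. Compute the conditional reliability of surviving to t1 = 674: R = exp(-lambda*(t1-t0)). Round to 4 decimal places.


lambda = 0.047
t0 = 373, t1 = 674
t1 - t0 = 301
lambda * (t1-t0) = 0.047 * 301 = 14.147
R = exp(-14.147)
R = 0.0

0.0


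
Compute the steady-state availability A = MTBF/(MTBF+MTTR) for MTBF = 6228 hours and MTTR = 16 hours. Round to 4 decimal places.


MTBF = 6228
MTTR = 16
MTBF + MTTR = 6244
A = 6228 / 6244
A = 0.9974

0.9974


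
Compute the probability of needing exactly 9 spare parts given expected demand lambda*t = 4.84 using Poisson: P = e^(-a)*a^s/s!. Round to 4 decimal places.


a = 4.84, s = 9
e^(-a) = e^(-4.84) = 0.0079
a^s = 4.84^9 = 1457498.9642
s! = 362880
P = 0.0079 * 1457498.9642 / 362880
P = 0.0318

0.0318


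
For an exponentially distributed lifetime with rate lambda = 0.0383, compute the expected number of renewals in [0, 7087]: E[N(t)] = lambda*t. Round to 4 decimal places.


lambda = 0.0383
t = 7087
E[N(t)] = lambda * t
E[N(t)] = 0.0383 * 7087
E[N(t)] = 271.4321

271.4321


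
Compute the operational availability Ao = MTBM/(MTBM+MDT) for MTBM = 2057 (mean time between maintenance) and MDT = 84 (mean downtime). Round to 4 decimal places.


MTBM = 2057
MDT = 84
MTBM + MDT = 2141
Ao = 2057 / 2141
Ao = 0.9608

0.9608


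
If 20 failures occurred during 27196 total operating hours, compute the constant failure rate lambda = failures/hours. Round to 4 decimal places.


failures = 20
total_hours = 27196
lambda = 20 / 27196
lambda = 0.0007

0.0007


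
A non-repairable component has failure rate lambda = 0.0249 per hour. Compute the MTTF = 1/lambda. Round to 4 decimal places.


lambda = 0.0249
MTTF = 1 / 0.0249
MTTF = 40.1606

40.1606


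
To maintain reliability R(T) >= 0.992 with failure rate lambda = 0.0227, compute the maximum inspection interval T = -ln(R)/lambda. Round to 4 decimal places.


R_target = 0.992
lambda = 0.0227
-ln(0.992) = 0.008
T = 0.008 / 0.0227
T = 0.3538

0.3538
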